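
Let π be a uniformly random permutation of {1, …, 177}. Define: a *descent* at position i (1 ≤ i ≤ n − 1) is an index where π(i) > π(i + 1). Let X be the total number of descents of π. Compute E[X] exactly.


Write X = Σ X_I over i = 1, …, 176, with X_I the indicator of one descent.
There are 176 indicators.
For each fixed i, the pair (π(i), π(i+1)) is a uniformly random ordered pair of distinct values from {1, …, 177}; by symmetry P[π(i) > π(i+1)] = 1/2.
By linearity: E[X] = 176 · (1/2) = (177 − 1) · (1/2) = 88 ≈ 88.000.

E[X] = 88 = 88.000.


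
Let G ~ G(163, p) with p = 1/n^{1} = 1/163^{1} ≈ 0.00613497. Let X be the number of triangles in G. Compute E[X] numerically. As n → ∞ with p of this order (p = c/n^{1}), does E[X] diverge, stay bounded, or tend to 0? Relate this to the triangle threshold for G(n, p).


Number of potential triangles: C(163, 3) = 708561.
Each occurs with probability p³ ≈ (0.00613497)³ ≈ 2.30907047e-07.
By linearity: E[X] = C(163, 3)·p³ ≈ 708561 · 2.30907047e-07 ≈ 0.163612.
Here α = 1, so p = 1/n is exactly at the triangle threshold p ~ 1/n. Asymptotically E[X] → c³/6 = 1³/6 = 1/6 ≈ 0.166667, a bounded constant. In this regime the triangle count is asymptotically Poisson(c³/6).

E[X] ≈ 0.163612; in regime p = Θ(1/n^{1}) E[X] stays bounded (at the triangle threshold p ~ 1/n).


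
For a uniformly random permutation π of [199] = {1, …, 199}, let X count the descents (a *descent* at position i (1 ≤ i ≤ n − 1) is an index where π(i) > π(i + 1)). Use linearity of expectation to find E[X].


Write X = Σ X_I over i = 1, …, 198, with X_I the indicator of one descent.
There are 198 indicators.
For each fixed i, the pair (π(i), π(i+1)) is a uniformly random ordered pair of distinct values from {1, …, 199}; by symmetry P[π(i) > π(i+1)] = 1/2.
By linearity: E[X] = 198 · (1/2) = (199 − 1) · (1/2) = 99 ≈ 99.000000.

E[X] = 99 = 99.000000.


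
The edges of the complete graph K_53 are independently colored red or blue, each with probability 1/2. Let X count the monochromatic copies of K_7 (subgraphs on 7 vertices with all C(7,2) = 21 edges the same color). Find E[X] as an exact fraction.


Let X = Σ_S X_S over the C(53, 7) = 154143080 subsets S of size 7, where X_S = 1 if the K_7 on S is monochromatic.
For a fixed S, the K_7 on S has C(7, 2) = 21 edges. P[all 21 edges red] = (1/2)^21, and likewise for blue, so P[monochromatic] = 2·(1/2)^21 = 2^{1 − 21} = 1/1048576.
By linearity of expectation: E[X] = C(53, 7) · 2^{1 − 21} = 154143080 · 1/1048576 = 19267885/131072.
Numerically: E[X] ≈ 147.002.

E[X] = C(53,7)·2^(1−C(7,2)) = 19267885/131072 ≈ 147.002.


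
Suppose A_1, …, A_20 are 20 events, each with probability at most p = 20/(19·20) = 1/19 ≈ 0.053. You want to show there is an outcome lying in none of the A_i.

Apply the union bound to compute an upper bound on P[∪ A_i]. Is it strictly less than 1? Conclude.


Union bound: P[∪_{i=1}^{20} A_i] ≤ Σ_i P[A_i] ≤ 20·p = 20·(1/19) = 20/19.
Numerically: 20/19 ≈ 1.053.
Is 20/19 < 1? NO.
Since the bound 20/19 is ≥ 1, the union bound is uninformative here; it does NOT by itself certify existence.

20·p = 20/19 ≈ 1.053; existence NOT certified by the union bound.


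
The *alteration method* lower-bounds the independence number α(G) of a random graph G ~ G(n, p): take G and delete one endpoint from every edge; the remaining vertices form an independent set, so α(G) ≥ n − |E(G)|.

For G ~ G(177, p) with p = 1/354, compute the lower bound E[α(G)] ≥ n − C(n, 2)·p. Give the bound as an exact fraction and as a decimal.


E[|E(G)|] = C(177, 2)·p = 15576 · (1/354) = 44.
E[α(G)] ≥ n − E[|E(G)|] = 177 − 44 = 133.
Numerically: ≈ 133.00000.
(This is only a lower bound; the true E[α(G)] may be larger.)

E[α(G)] ≥ 133 ≈ 133.00000.


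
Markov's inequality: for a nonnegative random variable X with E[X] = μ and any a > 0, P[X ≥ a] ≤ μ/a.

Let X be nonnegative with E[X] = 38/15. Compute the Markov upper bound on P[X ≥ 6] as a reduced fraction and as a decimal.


μ = E[X] = 38/15, a = 6.
Markov: P[X ≥ 6] ≤ μ/a = (38/15)/6 = 19/45.
Numerically: ≈ 0.422222.
(Since a = 6 > μ = 2.533333, the bound 19/45 is < 1 and informative.)

P[X ≥ 6] ≤ 19/45 ≈ 0.422222.


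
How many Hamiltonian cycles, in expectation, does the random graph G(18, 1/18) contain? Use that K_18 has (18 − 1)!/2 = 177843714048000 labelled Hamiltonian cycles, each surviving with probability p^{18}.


K_18 has (18 − 1)!/2 = 177843714048000 labelled Hamiltonian cycles.
For each such Hamiltonian cycle H, let X_H = 1 if all 18 edges of H are present in G. Then P[X_H = 1] = p^{18} = (1/18)^{18} = 1/39346408075296537575424.
Summing the indicators: E[X] = Σ_H E[X_H] = 177843714048000 · p^{18} = 177843714048000 · 1/39346408075296537575424 = 14889875/3294258113514384.
Numerically: E[X] ≈ 4.5199e-09.

E[X] = 177843714048000 · (1/18)^{18} = 14889875/3294258113514384 ≈ 4.5199e-09.


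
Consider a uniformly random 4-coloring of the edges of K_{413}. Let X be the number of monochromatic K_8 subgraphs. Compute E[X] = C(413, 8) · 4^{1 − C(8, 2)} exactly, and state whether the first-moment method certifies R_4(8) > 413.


E[X] = C(413, 8) · 4^{1 − 28} = 19609040195022817 · 4^{−27} = 19609040195022817/18014398509481984.
As a reduced fraction: E[X] = 19609040195022817/18014398509481984 ≈ 1.088520.
Is E[X] < 1? NO.
Since E[X] ≥ 1, the first-moment bound is inconclusive at n = 413; it does NOT by itself certify R_4(8) > 413.

E[X] = 19609040195022817/18014398509481984 ≈ 1.088520; E[X] ≥ 1; first-moment method inconclusive here.


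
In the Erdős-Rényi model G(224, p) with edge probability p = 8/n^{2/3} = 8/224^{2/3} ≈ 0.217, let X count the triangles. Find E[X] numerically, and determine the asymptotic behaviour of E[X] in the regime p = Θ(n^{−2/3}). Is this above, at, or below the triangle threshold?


Number of potential triangles: C(224, 3) = 1848224.
Each occurs with probability p³ ≈ (0.217)³ ≈ 1.02041e-02.
By linearity: E[X] = C(224, 3)·p³ ≈ 1848224 · 1.02041e-02 ≈ 18859.429.
Since α = 2/3 < 1, p = c/n^{2/3} ≫ 1/n is above the triangle threshold p ~ 1/n. Asymptotically E[X] ~ (c³/6)·n^{3(1−α)} = (8³/6)·n^{1} → ∞; triangles are abundant w.h.p.

E[X] ≈ 18859.429; in regime p = Θ(1/n^{2/3}) E[X] diverges (above the triangle threshold p ~ 1/n).


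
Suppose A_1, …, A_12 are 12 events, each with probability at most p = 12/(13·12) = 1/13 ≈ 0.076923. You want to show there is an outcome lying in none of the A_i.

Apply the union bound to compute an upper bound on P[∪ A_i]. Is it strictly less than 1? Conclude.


Union bound: P[∪_{i=1}^{12} A_i] ≤ Σ_i P[A_i] ≤ 12·p = 12·(1/13) = 12/13.
Numerically: 12/13 ≈ 0.923077.
Is 12/13 < 1? YES.
Since P[∪ A_i] ≤ 12/13 < 1, the complement has P[∩ A_i^c] ≥ 1 − 12/13 = 1/13 > 0, so some outcome avoids every A_i.

12·p = 12/13 ≈ 0.923077; existence CERTIFIED by the union bound.


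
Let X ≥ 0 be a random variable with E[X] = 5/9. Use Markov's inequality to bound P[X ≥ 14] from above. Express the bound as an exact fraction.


μ = E[X] = 5/9, a = 14.
Markov: P[X ≥ 14] ≤ μ/a = (5/9)/14 = 5/126.
Numerically: ≈ 0.040.
(Since a = 14 > μ = 0.556, the bound 5/126 is < 1 and informative.)

P[X ≥ 14] ≤ 5/126 ≈ 0.040.


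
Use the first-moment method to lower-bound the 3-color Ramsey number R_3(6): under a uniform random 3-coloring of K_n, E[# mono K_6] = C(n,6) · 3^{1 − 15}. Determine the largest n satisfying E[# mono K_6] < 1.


We need C(n, 6) · 3^{1 − 15} < 1, i.e. C(n, 6) < 3^{15 − 1} = 4782969.
Check values of n near the boundary:
  n = 38: C(38, 6) = 2760681; 2760681 < 4782969? YES
  n = 39: C(39, 6) = 3262623; 3262623 < 4782969? YES
  n = 40: C(40, 6) = 3838380; 3838380 < 4782969? YES
  n = 41: C(41, 6) = 4496388; 4496388 < 4782969? YES
  n = 42: C(42, 6) = 5245786; 5245786 < 4782969? NO
  n = 43: C(43, 6) = 6096454; 6096454 < 4782969? NO
The largest n with C(n, 6) < 4782969 is n = 41 (where E[X] = 1498796/1594323 ≈ 0.94008). Hence R_3(6) > 41, i.e. R_3(6) ≥ 42.

Largest n = 41; hence R_3(6) > 41.


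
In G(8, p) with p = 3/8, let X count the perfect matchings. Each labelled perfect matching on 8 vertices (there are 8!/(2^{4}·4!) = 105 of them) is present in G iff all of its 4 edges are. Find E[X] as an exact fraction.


K_8 has 8!/(2^{4}·4!) = 105 labelled perfect matchings.
For each such perfect matching H, let X_H = 1 if all 4 edges of H are present in G. Then P[X_H = 1] = p^{4} = (3/8)^{4} = 81/4096.
By linearity: E[X] = Σ_H E[X_H] = 105 · p^{4} = 105 · 81/4096 = 8505/4096.
Numerically: E[X] ≈ 2.07642.

E[X] = 105 · (3/8)^{4} = 8505/4096 ≈ 2.07642.


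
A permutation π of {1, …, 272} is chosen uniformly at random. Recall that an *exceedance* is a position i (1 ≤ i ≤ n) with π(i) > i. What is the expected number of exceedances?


Write X = Σ_{i=1}^{272} X_i, where X_i = 1_{π(i) > i}.
For each fixed i, π(i) is uniform over {1, …, 272} (marginal of a uniform permutation), so P[π(i) > i] = (n − i)/n. Summing: Σ_{i=1}^{272} (n − i)/n = (0 + 1 + … + 271)/272 = 272(272 − 1)/(2·272) = (272 − 1)/2.
Hence E[X] = Σ_{i=1}^{272} (272 − i)/272 = 271/2 ≈ 135.500.

E[X] = 271/2 = 135.500.


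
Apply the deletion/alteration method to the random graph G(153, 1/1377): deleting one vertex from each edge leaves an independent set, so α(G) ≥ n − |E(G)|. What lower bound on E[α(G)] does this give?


E[|E(G)|] = C(153, 2)·p = 11628 · (1/1377) = 76/9.
E[α(G)] ≥ n − E[|E(G)|] = 153 − 76/9 = 1301/9.
Numerically: ≈ 144.55556.
(This is only a lower bound; the true E[α(G)] may be larger.)

E[α(G)] ≥ 1301/9 ≈ 144.55556.


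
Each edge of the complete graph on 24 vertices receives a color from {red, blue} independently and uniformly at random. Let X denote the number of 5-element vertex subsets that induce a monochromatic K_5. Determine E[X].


Let X = Σ_S X_S over the C(24, 5) = 42504 subsets S of size 5, where X_S = 1 if the K_5 on S is monochromatic.
For a fixed S, the K_5 on S has C(5, 2) = 10 edges. P[all 10 edges red] = (1/2)^10, and likewise for blue, so P[monochromatic] = 2·(1/2)^10 = 2^{1 − 10} = 1/512.
By linearity of expectation: E[X] = C(24, 5) · 2^{1 − 10} = 42504 · 1/512 = 5313/64.
Numerically: E[X] ≈ 83.0156.

E[X] = C(24,5)·2^(1−C(5,2)) = 5313/64 ≈ 83.0156.


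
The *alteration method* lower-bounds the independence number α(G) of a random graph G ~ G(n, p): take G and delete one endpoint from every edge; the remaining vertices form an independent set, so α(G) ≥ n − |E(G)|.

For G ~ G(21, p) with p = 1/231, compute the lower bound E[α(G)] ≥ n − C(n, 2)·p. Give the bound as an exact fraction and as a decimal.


E[|E(G)|] = C(21, 2)·p = 210 · (1/231) = 10/11.
E[α(G)] ≥ n − E[|E(G)|] = 21 − 10/11 = 221/11.
Numerically: ≈ 20.091.
(This is only a lower bound; the true E[α(G)] may be larger.)

E[α(G)] ≥ 221/11 ≈ 20.091.


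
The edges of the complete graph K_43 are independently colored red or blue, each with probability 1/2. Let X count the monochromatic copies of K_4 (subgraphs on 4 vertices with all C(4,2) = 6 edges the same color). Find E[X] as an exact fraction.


Let X = Σ_S X_S over the C(43, 4) = 123410 subsets S of size 4, where X_S = 1 if the K_4 on S is monochromatic.
For a fixed S, the K_4 on S has C(4, 2) = 6 edges. P[all 6 edges red] = (1/2)^6, and likewise for blue, so P[monochromatic] = 2·(1/2)^6 = 2^{1 − 6} = 1/32.
By linearity of expectation: E[X] = C(43, 4) · 2^{1 − 6} = 123410 · 1/32 = 61705/16.
Numerically: E[X] ≈ 3856.562.

E[X] = C(43,4)·2^(1−C(4,2)) = 61705/16 ≈ 3856.562.


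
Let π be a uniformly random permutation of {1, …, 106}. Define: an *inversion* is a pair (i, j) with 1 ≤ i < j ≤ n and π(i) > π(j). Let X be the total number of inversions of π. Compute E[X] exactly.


Write X = Σ X_I over the C(106, 2) = 5565 pairs i < j, with X_I the indicator of one inversion.
There are 5565 indicators.
For each fixed pair i < j, the values π(i) and π(j) are two distinct elements of {1, …, 106} in uniformly random order; by symmetry P[π(i) > π(j)] = 1/2.
By linearity: E[X] = 5565 · (1/2) = C(106, 2) · (1/2) = 5565/2 = 5565/2 ≈ 2782.500000.

E[X] = 5565/2 = 2782.500000.


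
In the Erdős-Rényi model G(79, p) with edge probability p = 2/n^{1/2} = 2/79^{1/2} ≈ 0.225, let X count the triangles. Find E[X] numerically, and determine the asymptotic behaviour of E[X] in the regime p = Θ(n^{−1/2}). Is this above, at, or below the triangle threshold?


Number of potential triangles: C(79, 3) = 79079.
Each occurs with probability p³ ≈ (0.225)³ ≈ 1.139330e-02.
By linearity: E[X] = C(79, 3)·p³ ≈ 79079 · 1.139330e-02 ≈ 900.9704.
Since α = 1/2 < 1, p = c/n^{1/2} ≫ 1/n is above the triangle threshold p ~ 1/n. Asymptotically E[X] ~ (c³/6)·n^{3(1−α)} = (2³/6)·n^{1.5} → ∞; triangles are abundant w.h.p.

E[X] ≈ 900.9704; in regime p = Θ(1/n^{1/2}) E[X] diverges (above the triangle threshold p ~ 1/n).


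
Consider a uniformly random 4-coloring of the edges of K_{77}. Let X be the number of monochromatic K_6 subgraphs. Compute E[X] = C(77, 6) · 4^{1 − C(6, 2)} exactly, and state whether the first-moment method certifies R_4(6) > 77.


E[X] = C(77, 6) · 4^{1 − 15} = 237093780 · 4^{−14} = 237093780/268435456.
As a reduced fraction: E[X] = 59273445/67108864 ≈ 0.8832.
Is E[X] < 1? YES.
Since E[X] < 1, there exists a 4-coloring of K_{77} with no monochromatic K_6; hence R_4(6) > 77.

E[X] = 59273445/67108864 ≈ 0.8832; E[X] < 1, so R_4(6) > 77.


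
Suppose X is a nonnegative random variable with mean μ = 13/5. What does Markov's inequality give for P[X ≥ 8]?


μ = E[X] = 13/5, a = 8.
Markov: P[X ≥ 8] ≤ μ/a = (13/5)/8 = 13/40.
Numerically: ≈ 0.325000.
(Since a = 8 > μ = 2.600000, the bound 13/40 is < 1 and informative.)

P[X ≥ 8] ≤ 13/40 ≈ 0.325000.


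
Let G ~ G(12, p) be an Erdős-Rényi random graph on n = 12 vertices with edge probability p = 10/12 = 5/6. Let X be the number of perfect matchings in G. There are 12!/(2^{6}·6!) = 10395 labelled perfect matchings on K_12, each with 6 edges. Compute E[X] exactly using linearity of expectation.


K_12 has 12!/(2^{6}·6!) = 10395 labelled perfect matchings.
For each such perfect matching H, let X_H = 1 if all 6 edges of H are present in G. Then P[X_H = 1] = p^{6} = (5/6)^{6} = 15625/46656.
By linearity: E[X] = Σ_H E[X_H] = 10395 · p^{6} = 10395 · 15625/46656 = 6015625/1728.
Numerically: E[X] ≈ 3.48e+03.

E[X] = 10395 · (5/6)^{6} = 6015625/1728 ≈ 3.48e+03.


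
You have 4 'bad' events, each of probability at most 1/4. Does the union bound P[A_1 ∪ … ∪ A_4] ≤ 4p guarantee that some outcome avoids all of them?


Union bound: P[∪_{i=1}^{4} A_i] ≤ Σ_i P[A_i] ≤ 4·p = 4·(1/4) = 1.
Numerically: 1 ≈ 1.0000.
Is 1 < 1? NO.
Since the bound 1 is ≥ 1, the union bound is uninformative here; it does NOT by itself certify existence.

4·p = 1 ≈ 1.0000; existence NOT certified by the union bound.


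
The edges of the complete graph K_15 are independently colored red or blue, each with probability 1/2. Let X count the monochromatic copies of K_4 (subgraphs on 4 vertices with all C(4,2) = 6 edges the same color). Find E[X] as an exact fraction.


Let X = Σ_S X_S over the C(15, 4) = 1365 subsets S of size 4, where X_S = 1 if the K_4 on S is monochromatic.
For a fixed S, the K_4 on S has C(4, 2) = 6 edges. P[all 6 edges red] = (1/2)^6, and likewise for blue, so P[monochromatic] = 2·(1/2)^6 = 2^{1 − 6} = 1/32.
By linearity of expectation: E[X] = C(15, 4) · 2^{1 − 6} = 1365 · 1/32 = 1365/32.
Numerically: E[X] ≈ 42.656250.

E[X] = C(15,4)·2^(1−C(4,2)) = 1365/32 ≈ 42.656250.


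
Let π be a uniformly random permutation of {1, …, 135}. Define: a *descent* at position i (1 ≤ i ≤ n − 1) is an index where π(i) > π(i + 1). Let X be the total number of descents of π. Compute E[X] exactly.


Write X = Σ X_I over i = 1, …, 134, with X_I the indicator of one descent.
There are 134 indicators.
For each fixed i, the pair (π(i), π(i+1)) is a uniformly random ordered pair of distinct values from {1, …, 135}; by symmetry P[π(i) > π(i+1)] = 1/2.
By linearity: E[X] = 134 · (1/2) = (135 − 1) · (1/2) = 67 ≈ 67.000.

E[X] = 67 = 67.000.


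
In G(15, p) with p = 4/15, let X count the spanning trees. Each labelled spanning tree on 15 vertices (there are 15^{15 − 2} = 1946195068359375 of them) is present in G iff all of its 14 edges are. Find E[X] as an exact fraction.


K_15 has 15^{15 − 2} = 1946195068359375 labelled spanning trees.
For each such spanning tree H, let X_H = 1 if all 14 edges of H are present in G. Then P[X_H = 1] = p^{14} = (4/15)^{14} = 268435456/29192926025390625.
By linearity of expectation: E[X] = Σ_H E[X_H] = 1946195068359375 · p^{14} = 1946195068359375 · 268435456/29192926025390625 = 268435456/15.
Numerically: E[X] ≈ 1.7896e+07.

E[X] = 1946195068359375 · (4/15)^{14} = 268435456/15 ≈ 1.7896e+07.


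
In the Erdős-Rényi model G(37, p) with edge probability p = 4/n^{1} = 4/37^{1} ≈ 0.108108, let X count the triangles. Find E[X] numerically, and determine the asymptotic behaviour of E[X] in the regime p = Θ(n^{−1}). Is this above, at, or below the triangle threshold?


Number of potential triangles: C(37, 3) = 7770.
Each occurs with probability p³ ≈ (0.108108)³ ≈ 1.26349871e-03.
By linearity: E[X] = C(37, 3)·p³ ≈ 7770 · 1.26349871e-03 ≈ 9.817385.
Here α = 1, so p = 4/n is exactly at the triangle threshold p ~ 1/n. Asymptotically E[X] → c³/6 = 4³/6 = 32/3 ≈ 10.666667, a bounded constant. In this regime the triangle count is asymptotically Poisson(c³/6).

E[X] ≈ 9.817385; in regime p = Θ(1/n^{1}) E[X] stays bounded (at the triangle threshold p ~ 1/n).


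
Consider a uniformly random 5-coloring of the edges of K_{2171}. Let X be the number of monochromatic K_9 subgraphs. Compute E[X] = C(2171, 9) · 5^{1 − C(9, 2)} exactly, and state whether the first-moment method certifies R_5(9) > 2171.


E[X] = C(2171, 9) · 5^{1 − 36} = 2903784578674959601827205 · 5^{−35} = 2903784578674959601827205/2910383045673370361328125.
As a reduced fraction: E[X] = 580756915734991920365441/582076609134674072265625 ≈ 0.998.
Is E[X] < 1? YES.
Since E[X] < 1, there exists a 5-coloring of K_{2171} with no monochromatic K_9; hence R_5(9) > 2171.

E[X] = 580756915734991920365441/582076609134674072265625 ≈ 0.998; E[X] < 1, so R_5(9) > 2171.


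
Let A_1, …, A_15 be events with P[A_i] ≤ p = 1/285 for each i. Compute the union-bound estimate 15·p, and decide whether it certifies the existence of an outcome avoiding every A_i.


Union bound: P[∪_{i=1}^{15} A_i] ≤ Σ_i P[A_i] ≤ 15·p = 15·(1/285) = 1/19.
Numerically: 1/19 ≈ 0.052632.
Is 1/19 < 1? YES.
Since P[∪ A_i] ≤ 1/19 < 1, the complement has P[∩ A_i^c] ≥ 1 − 1/19 = 18/19 > 0, so some outcome avoids every A_i.

15·p = 1/19 ≈ 0.052632; existence CERTIFIED by the union bound.


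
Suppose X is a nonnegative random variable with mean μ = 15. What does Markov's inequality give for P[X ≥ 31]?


μ = E[X] = 15, a = 31.
Markov: P[X ≥ 31] ≤ μ/a = (15)/31 = 15/31.
Numerically: ≈ 0.4839.
(Since a = 31 > μ = 15.0000, the bound 15/31 is < 1 and informative.)

P[X ≥ 31] ≤ 15/31 ≈ 0.4839.


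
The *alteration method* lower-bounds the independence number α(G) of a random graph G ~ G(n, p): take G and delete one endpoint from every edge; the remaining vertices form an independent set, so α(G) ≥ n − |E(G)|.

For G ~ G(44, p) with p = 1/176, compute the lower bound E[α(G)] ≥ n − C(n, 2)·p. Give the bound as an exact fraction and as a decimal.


E[|E(G)|] = C(44, 2)·p = 946 · (1/176) = 43/8.
E[α(G)] ≥ n − E[|E(G)|] = 44 − 43/8 = 309/8.
Numerically: ≈ 38.62500.
(This is only a lower bound; the true E[α(G)] may be larger.)

E[α(G)] ≥ 309/8 ≈ 38.62500.


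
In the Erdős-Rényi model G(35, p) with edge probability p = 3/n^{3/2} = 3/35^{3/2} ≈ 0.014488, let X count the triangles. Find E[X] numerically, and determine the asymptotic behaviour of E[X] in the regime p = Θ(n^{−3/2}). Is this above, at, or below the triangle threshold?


Number of potential triangles: C(35, 3) = 6545.
Each occurs with probability p³ ≈ (0.014488)³ ≈ 3.0412881e-06.
By linearity: E[X] = C(35, 3)·p³ ≈ 6545 · 3.0412881e-06 ≈ 0.01991.
Since α = 3/2 > 1, p = c/n^{3/2} = o(1/n) is below the triangle threshold p ~ 1/n. Asymptotically E[X] ~ (c³/6)·n^{3(1−α)} = (3³/6)·n^{-1.5} → 0, so by Markov's inequality G has no triangles w.h.p.

E[X] ≈ 0.01991; in regime p = Θ(1/n^{3/2}) E[X] tends to 0 (below the triangle threshold p ~ 1/n).


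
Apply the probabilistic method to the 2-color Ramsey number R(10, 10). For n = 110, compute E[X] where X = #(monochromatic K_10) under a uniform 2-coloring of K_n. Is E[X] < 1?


E[X] = C(110, 10) · 2^{1 − 45} = 46897636623981 · 2^{−44} = 46897636623981/17592186044416.
As a reduced fraction: E[X] = 46897636623981/17592186044416 ≈ 2.665822.
Is E[X] < 1? NO.
Since E[X] ≥ 1, the first-moment bound is inconclusive at n = 110; it does NOT by itself certify R(10, 10) > 110.

E[X] = 46897636623981/17592186044416 ≈ 2.665822; E[X] ≥ 1; first-moment method inconclusive here.


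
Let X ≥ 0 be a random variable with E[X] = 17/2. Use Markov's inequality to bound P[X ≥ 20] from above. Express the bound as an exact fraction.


μ = E[X] = 17/2, a = 20.
Markov: P[X ≥ 20] ≤ μ/a = (17/2)/20 = 17/40.
Numerically: ≈ 0.42500.
(Since a = 20 > μ = 8.50000, the bound 17/40 is < 1 and informative.)

P[X ≥ 20] ≤ 17/40 ≈ 0.42500.


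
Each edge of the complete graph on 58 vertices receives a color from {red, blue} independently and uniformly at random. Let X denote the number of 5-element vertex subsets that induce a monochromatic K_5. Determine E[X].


Let X = Σ_S X_S over the C(58, 5) = 4582116 subsets S of size 5, where X_S = 1 if the K_5 on S is monochromatic.
For a fixed S, the K_5 on S has C(5, 2) = 10 edges. P[all 10 edges red] = (1/2)^10, and likewise for blue, so P[monochromatic] = 2·(1/2)^10 = 2^{1 − 10} = 1/512.
By linearity: E[X] = C(58, 5) · 2^{1 − 10} = 4582116 · 1/512 = 1145529/128.
Numerically: E[X] ≈ 8949.4453.

E[X] = C(58,5)·2^(1−C(5,2)) = 1145529/128 ≈ 8949.4453.


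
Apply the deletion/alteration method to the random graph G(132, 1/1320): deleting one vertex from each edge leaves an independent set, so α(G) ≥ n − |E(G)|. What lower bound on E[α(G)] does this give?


E[|E(G)|] = C(132, 2)·p = 8646 · (1/1320) = 131/20.
E[α(G)] ≥ n − E[|E(G)|] = 132 − 131/20 = 2509/20.
Numerically: ≈ 125.450.
(This is only a lower bound; the true E[α(G)] may be larger.)

E[α(G)] ≥ 2509/20 ≈ 125.450.


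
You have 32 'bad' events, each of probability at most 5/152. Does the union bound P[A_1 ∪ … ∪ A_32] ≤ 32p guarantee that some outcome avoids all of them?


Union bound: P[∪_{i=1}^{32} A_i] ≤ Σ_i P[A_i] ≤ 32·p = 32·(5/152) = 20/19.
Numerically: 20/19 ≈ 1.0526.
Is 20/19 < 1? NO.
Since the bound 20/19 is ≥ 1, the union bound is uninformative here; it does NOT by itself certify existence.

32·p = 20/19 ≈ 1.0526; existence NOT certified by the union bound.


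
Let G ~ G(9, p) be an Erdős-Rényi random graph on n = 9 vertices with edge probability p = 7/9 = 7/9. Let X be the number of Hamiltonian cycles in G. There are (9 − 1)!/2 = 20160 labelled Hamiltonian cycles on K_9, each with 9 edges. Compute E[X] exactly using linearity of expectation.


K_9 has (9 − 1)!/2 = 20160 labelled Hamiltonian cycles.
For each such Hamiltonian cycle H, let X_H = 1 if all 9 edges of H are present in G. Then P[X_H = 1] = p^{9} = (7/9)^{9} = 40353607/387420489.
By linearity: E[X] = Σ_H E[X_H] = 20160 · p^{9} = 20160 · 40353607/387420489 = 90392079680/43046721.
Numerically: E[X] ≈ 2099.86.

E[X] = 20160 · (7/9)^{9} = 90392079680/43046721 ≈ 2099.86.


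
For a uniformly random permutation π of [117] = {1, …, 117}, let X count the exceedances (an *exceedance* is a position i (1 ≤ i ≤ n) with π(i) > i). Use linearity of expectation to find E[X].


Write X = Σ_{i=1}^{117} X_i, where X_i = 1_{π(i) > i}.
For each fixed i, π(i) is uniform over {1, …, 117} (marginal of a uniform permutation), so P[π(i) > i] = (n − i)/n. Summing: Σ_{i=1}^{117} (n − i)/n = (0 + 1 + … + 116)/117 = 117(117 − 1)/(2·117) = (117 − 1)/2.
Hence E[X] = Σ_{i=1}^{117} (117 − i)/117 = 58 ≈ 58.000.

E[X] = 58 = 58.000.


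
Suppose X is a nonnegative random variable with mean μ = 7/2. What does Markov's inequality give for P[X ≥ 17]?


μ = E[X] = 7/2, a = 17.
Markov: P[X ≥ 17] ≤ μ/a = (7/2)/17 = 7/34.
Numerically: ≈ 0.206.
(Since a = 17 > μ = 3.500, the bound 7/34 is < 1 and informative.)

P[X ≥ 17] ≤ 7/34 ≈ 0.206.


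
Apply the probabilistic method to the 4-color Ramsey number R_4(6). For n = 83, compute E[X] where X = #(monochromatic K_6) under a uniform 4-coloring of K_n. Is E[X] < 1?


E[X] = C(83, 6) · 4^{1 − 15} = 377447148 · 4^{−14} = 377447148/268435456.
As a reduced fraction: E[X] = 94361787/67108864 ≈ 1.4061.
Is E[X] < 1? NO.
Since E[X] ≥ 1, the first-moment bound is inconclusive at n = 83; it does NOT by itself certify R_4(6) > 83.

E[X] = 94361787/67108864 ≈ 1.4061; E[X] ≥ 1; first-moment method inconclusive here.


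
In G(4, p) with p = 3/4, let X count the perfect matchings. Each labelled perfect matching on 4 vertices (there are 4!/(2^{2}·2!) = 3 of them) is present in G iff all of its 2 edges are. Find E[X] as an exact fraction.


K_4 has 4!/(2^{2}·2!) = 3 labelled perfect matchings.
For each such perfect matching H, let X_H = 1 if all 2 edges of H are present in G. Then P[X_H = 1] = p^{2} = (3/4)^{2} = 9/16.
By linearity of expectation: E[X] = Σ_H E[X_H] = 3 · p^{2} = 3 · 9/16 = 27/16.
Numerically: E[X] ≈ 1.688.

E[X] = 3 · (3/4)^{2} = 27/16 ≈ 1.688.


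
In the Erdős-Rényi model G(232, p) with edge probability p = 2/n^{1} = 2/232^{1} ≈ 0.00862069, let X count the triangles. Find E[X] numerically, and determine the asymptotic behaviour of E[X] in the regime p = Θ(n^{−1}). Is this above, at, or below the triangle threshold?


Number of potential triangles: C(232, 3) = 2054360.
Each occurs with probability p³ ≈ (0.00862069)³ ≈ 6.40657674e-07.
By linearity: E[X] = C(232, 3)·p³ ≈ 2054360 · 6.40657674e-07 ≈ 1.316141.
Here α = 1, so p = 2/n is exactly at the triangle threshold p ~ 1/n. Asymptotically E[X] → c³/6 = 2³/6 = 4/3 ≈ 1.333333, a bounded constant. In this regime the triangle count is asymptotically Poisson(c³/6).

E[X] ≈ 1.316141; in regime p = Θ(1/n^{1}) E[X] stays bounded (at the triangle threshold p ~ 1/n).


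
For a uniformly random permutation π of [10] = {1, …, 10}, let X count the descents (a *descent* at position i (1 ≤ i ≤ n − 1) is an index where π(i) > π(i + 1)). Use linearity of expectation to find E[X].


Write X = Σ X_I over i = 1, …, 9, with X_I the indicator of one descent.
There are 9 indicators.
For each fixed i, the pair (π(i), π(i+1)) is a uniformly random ordered pair of distinct values from {1, …, 10}; by symmetry P[π(i) > π(i+1)] = 1/2.
By linearity: E[X] = 9 · (1/2) = (10 − 1) · (1/2) = 9/2 ≈ 4.50000.

E[X] = 9/2 = 4.50000.


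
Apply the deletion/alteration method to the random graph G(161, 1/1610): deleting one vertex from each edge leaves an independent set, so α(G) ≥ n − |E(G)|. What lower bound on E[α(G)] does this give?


E[|E(G)|] = C(161, 2)·p = 12880 · (1/1610) = 8.
E[α(G)] ≥ n − E[|E(G)|] = 161 − 8 = 153.
Numerically: ≈ 153.00000.
(This is only a lower bound; the true E[α(G)] may be larger.)

E[α(G)] ≥ 153 ≈ 153.00000.


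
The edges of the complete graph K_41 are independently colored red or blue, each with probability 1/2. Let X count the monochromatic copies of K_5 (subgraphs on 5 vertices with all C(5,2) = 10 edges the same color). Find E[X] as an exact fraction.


Let X = Σ_S X_S over the C(41, 5) = 749398 subsets S of size 5, where X_S = 1 if the K_5 on S is monochromatic.
For a fixed S, the K_5 on S has C(5, 2) = 10 edges. P[all 10 edges red] = (1/2)^10, and likewise for blue, so P[monochromatic] = 2·(1/2)^10 = 2^{1 − 10} = 1/512.
By linearity of expectation: E[X] = C(41, 5) · 2^{1 − 10} = 749398 · 1/512 = 374699/256.
Numerically: E[X] ≈ 1463.6680.

E[X] = C(41,5)·2^(1−C(5,2)) = 374699/256 ≈ 1463.6680.


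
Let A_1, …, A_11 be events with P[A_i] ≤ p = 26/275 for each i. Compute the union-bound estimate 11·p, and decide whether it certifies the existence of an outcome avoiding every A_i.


Union bound: P[∪_{i=1}^{11} A_i] ≤ Σ_i P[A_i] ≤ 11·p = 11·(26/275) = 26/25.
Numerically: 26/25 ≈ 1.04000.
Is 26/25 < 1? NO.
Since the bound 26/25 is ≥ 1, the union bound is uninformative here; it does NOT by itself certify existence.

11·p = 26/25 ≈ 1.04000; existence NOT certified by the union bound.


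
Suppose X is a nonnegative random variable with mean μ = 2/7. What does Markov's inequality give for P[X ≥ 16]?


μ = E[X] = 2/7, a = 16.
Markov: P[X ≥ 16] ≤ μ/a = (2/7)/16 = 1/56.
Numerically: ≈ 0.01786.
(Since a = 16 > μ = 0.28571, the bound 1/56 is < 1 and informative.)

P[X ≥ 16] ≤ 1/56 ≈ 0.01786.


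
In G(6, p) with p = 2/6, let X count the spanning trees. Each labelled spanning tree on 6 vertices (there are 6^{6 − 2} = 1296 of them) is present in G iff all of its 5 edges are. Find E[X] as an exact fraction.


K_6 has 6^{6 − 2} = 1296 labelled spanning trees.
For each such spanning tree H, let X_H = 1 if all 5 edges of H are present in G. Then P[X_H = 1] = p^{5} = (1/3)^{5} = 1/243.
By linearity: E[X] = Σ_H E[X_H] = 1296 · p^{5} = 1296 · 1/243 = 16/3.
Numerically: E[X] ≈ 5.33.

E[X] = 1296 · (1/3)^{5} = 16/3 ≈ 5.33.


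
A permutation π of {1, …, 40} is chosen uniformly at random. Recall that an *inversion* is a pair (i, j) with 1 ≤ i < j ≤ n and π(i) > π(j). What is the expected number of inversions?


Write X = Σ X_I over the C(40, 2) = 780 pairs i < j, with X_I the indicator of one inversion.
There are 780 indicators.
For each fixed pair i < j, the values π(i) and π(j) are two distinct elements of {1, …, 40} in uniformly random order; by symmetry P[π(i) > π(j)] = 1/2.
By linearity: E[X] = 780 · (1/2) = C(40, 2) · (1/2) = 780/2 = 390 ≈ 390.000.

E[X] = 390 = 390.000.


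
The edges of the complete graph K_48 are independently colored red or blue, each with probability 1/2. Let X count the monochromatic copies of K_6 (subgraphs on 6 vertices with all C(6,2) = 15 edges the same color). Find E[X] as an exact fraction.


Let X = Σ_S X_S over the C(48, 6) = 12271512 subsets S of size 6, where X_S = 1 if the K_6 on S is monochromatic.
For a fixed S, the K_6 on S has C(6, 2) = 15 edges. P[all 15 edges red] = (1/2)^15, and likewise for blue, so P[monochromatic] = 2·(1/2)^15 = 2^{1 − 15} = 1/16384.
By linearity of expectation: E[X] = C(48, 6) · 2^{1 − 15} = 12271512 · 1/16384 = 1533939/2048.
Numerically: E[X] ≈ 748.993652.

E[X] = C(48,6)·2^(1−C(6,2)) = 1533939/2048 ≈ 748.993652.


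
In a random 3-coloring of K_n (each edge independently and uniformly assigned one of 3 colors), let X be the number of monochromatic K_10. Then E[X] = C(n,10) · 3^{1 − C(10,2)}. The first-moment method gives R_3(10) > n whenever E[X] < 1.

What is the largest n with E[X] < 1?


We need C(n, 10) · 3^{1 − 45} < 1, i.e. C(n, 10) < 3^{45 − 1} = 984770902183611232881.
Check values of n near the boundary:
  n = 570: C(570, 10) = 921524823451961408691; 921524823451961408691 < 984770902183611232881? YES
  n = 571: C(571, 10) = 937951290893172842001; 937951290893172842001 < 984770902183611232881? YES
  n = 572: C(572, 10) = 954640815642161682606; 954640815642161682606 < 984770902183611232881? YES
  n = 573: C(573, 10) = 971597135635805762226; 971597135635805762226 < 984770902183611232881? YES
  n = 574: C(574, 10) = 988824035203816502691; 988824035203816502691 < 984770902183611232881? NO
  n = 575: C(575, 10) = 1006325345561406175305; 1006325345561406175305 < 984770902183611232881? NO
The largest n with C(n, 10) < 984770902183611232881 is n = 573 (where E[X] = 35985079097622435638/36472996377170786403 ≈ 0.987). Hence R_3(10) > 573, i.e. R_3(10) ≥ 574.

Largest n = 573; hence R_3(10) > 573.


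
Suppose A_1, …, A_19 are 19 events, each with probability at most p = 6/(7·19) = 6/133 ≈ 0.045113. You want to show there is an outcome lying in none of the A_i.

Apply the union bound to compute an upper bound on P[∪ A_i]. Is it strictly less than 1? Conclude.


Union bound: P[∪_{i=1}^{19} A_i] ≤ Σ_i P[A_i] ≤ 19·p = 19·(6/133) = 6/7.
Numerically: 6/7 ≈ 0.857143.
Is 6/7 < 1? YES.
Since P[∪ A_i] ≤ 6/7 < 1, the complement has P[∩ A_i^c] ≥ 1 − 6/7 = 1/7 > 0, so some outcome avoids every A_i.

19·p = 6/7 ≈ 0.857143; existence CERTIFIED by the union bound.


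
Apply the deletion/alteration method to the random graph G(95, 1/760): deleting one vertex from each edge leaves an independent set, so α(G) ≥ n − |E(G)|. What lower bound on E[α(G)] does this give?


E[|E(G)|] = C(95, 2)·p = 4465 · (1/760) = 47/8.
E[α(G)] ≥ n − E[|E(G)|] = 95 − 47/8 = 713/8.
Numerically: ≈ 89.12500.
(This is only a lower bound; the true E[α(G)] may be larger.)

E[α(G)] ≥ 713/8 ≈ 89.12500.


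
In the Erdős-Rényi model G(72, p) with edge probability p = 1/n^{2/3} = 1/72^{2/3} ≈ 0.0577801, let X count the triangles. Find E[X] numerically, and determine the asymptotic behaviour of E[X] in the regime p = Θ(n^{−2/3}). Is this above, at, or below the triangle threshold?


Number of potential triangles: C(72, 3) = 59640.
Each occurs with probability p³ ≈ (0.0577801)³ ≈ 1.92901235e-04.
By linearity: E[X] = C(72, 3)·p³ ≈ 59640 · 1.92901235e-04 ≈ 11.504630.
Since α = 2/3 < 1, p = c/n^{2/3} ≫ 1/n is above the triangle threshold p ~ 1/n. Asymptotically E[X] ~ (c³/6)·n^{3(1−α)} = (1³/6)·n^{1} → ∞; triangles are abundant w.h.p.

E[X] ≈ 11.504630; in regime p = Θ(1/n^{2/3}) E[X] diverges (above the triangle threshold p ~ 1/n).


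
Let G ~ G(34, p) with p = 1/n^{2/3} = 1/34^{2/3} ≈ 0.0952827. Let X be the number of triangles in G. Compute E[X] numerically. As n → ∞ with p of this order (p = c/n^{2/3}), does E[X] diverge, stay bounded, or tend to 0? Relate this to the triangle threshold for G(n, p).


Number of potential triangles: C(34, 3) = 5984.
Each occurs with probability p³ ≈ (0.0952827)³ ≈ 8.65051903e-04.
By linearity: E[X] = C(34, 3)·p³ ≈ 5984 · 8.65051903e-04 ≈ 5.176471.
Since α = 2/3 < 1, p = c/n^{2/3} ≫ 1/n is above the triangle threshold p ~ 1/n. Asymptotically E[X] ~ (c³/6)·n^{3(1−α)} = (1³/6)·n^{1} → ∞; triangles are abundant w.h.p.

E[X] ≈ 5.176471; in regime p = Θ(1/n^{2/3}) E[X] diverges (above the triangle threshold p ~ 1/n).


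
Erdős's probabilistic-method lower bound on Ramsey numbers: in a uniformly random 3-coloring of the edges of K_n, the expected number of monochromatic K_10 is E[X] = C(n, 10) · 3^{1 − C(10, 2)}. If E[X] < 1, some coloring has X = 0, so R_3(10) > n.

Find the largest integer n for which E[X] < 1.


We need C(n, 10) · 3^{1 − 45} < 1, i.e. C(n, 10) < 3^{45 − 1} = 984770902183611232881.
Check values of n near the boundary:
  n = 572: C(572, 10) = 954640815642161682606; 954640815642161682606 < 984770902183611232881? YES
  n = 573: C(573, 10) = 971597135635805762226; 971597135635805762226 < 984770902183611232881? YES
  n = 574: C(574, 10) = 988824035203816502691; 988824035203816502691 < 984770902183611232881? NO
  n = 575: C(575, 10) = 1006325345561406175305; 1006325345561406175305 < 984770902183611232881? NO
  n = 576: C(576, 10) = 1024104945306307344480; 1024104945306307344480 < 984770902183611232881? NO
The largest n with C(n, 10) < 984770902183611232881 is n = 573 (where E[X] = 35985079097622435638/36472996377170786403 ≈ 0.9866). Hence R_3(10) > 573, i.e. R_3(10) ≥ 574.

Largest n = 573; hence R_3(10) > 573.


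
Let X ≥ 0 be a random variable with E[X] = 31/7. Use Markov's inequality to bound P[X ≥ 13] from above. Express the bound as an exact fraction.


μ = E[X] = 31/7, a = 13.
Markov: P[X ≥ 13] ≤ μ/a = (31/7)/13 = 31/91.
Numerically: ≈ 0.34066.
(Since a = 13 > μ = 4.42857, the bound 31/91 is < 1 and informative.)

P[X ≥ 13] ≤ 31/91 ≈ 0.34066.


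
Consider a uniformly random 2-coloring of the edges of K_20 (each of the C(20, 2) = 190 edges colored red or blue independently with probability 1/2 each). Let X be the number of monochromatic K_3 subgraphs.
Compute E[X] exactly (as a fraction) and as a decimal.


Let X = Σ_S X_S over the C(20, 3) = 1140 subsets S of size 3, where X_S = 1 if the K_3 on S is monochromatic.
For a fixed S, the K_3 on S has C(3, 2) = 3 edges. P[all 3 edges red] = (1/2)^3, and likewise for blue, so P[monochromatic] = 2·(1/2)^3 = 2^{1 − 3} = 1/4.
By linearity of expectation: E[X] = C(20, 3) · 2^{1 − 3} = 1140 · 1/4 = 285.
Numerically: E[X] ≈ 285.000000.

E[X] = C(20,3)·2^(1−C(3,2)) = 285 ≈ 285.000000.


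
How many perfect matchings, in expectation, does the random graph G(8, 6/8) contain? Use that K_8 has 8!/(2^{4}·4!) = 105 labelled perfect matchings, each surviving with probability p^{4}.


K_8 has 8!/(2^{4}·4!) = 105 labelled perfect matchings.
For each such perfect matching H, let X_H = 1 if all 4 edges of H are present in G. Then P[X_H = 1] = p^{4} = (3/4)^{4} = 81/256.
By linearity of expectation: E[X] = Σ_H E[X_H] = 105 · p^{4} = 105 · 81/256 = 8505/256.
Numerically: E[X] ≈ 33.22.

E[X] = 105 · (3/4)^{4} = 8505/256 ≈ 33.22.


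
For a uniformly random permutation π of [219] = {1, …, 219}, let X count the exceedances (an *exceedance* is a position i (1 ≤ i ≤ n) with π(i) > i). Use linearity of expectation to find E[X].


Write X = Σ_{i=1}^{219} X_i, where X_i = 1_{π(i) > i}.
For each fixed i, π(i) is uniform over {1, …, 219} (marginal of a uniform permutation), so P[π(i) > i] = (n − i)/n. Summing: Σ_{i=1}^{219} (n − i)/n = (0 + 1 + … + 218)/219 = 219(219 − 1)/(2·219) = (219 − 1)/2.
Hence E[X] = Σ_{i=1}^{219} (219 − i)/219 = 109 ≈ 109.0000.

E[X] = 109 = 109.0000.


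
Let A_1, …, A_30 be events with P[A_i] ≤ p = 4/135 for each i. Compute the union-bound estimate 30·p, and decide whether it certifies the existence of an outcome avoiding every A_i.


Union bound: P[∪_{i=1}^{30} A_i] ≤ Σ_i P[A_i] ≤ 30·p = 30·(4/135) = 8/9.
Numerically: 8/9 ≈ 0.888889.
Is 8/9 < 1? YES.
Since P[∪ A_i] ≤ 8/9 < 1, the complement has P[∩ A_i^c] ≥ 1 − 8/9 = 1/9 > 0, so some outcome avoids every A_i.

30·p = 8/9 ≈ 0.888889; existence CERTIFIED by the union bound.


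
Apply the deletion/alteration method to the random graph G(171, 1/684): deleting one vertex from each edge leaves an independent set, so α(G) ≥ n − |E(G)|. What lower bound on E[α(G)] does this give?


E[|E(G)|] = C(171, 2)·p = 14535 · (1/684) = 85/4.
E[α(G)] ≥ n − E[|E(G)|] = 171 − 85/4 = 599/4.
Numerically: ≈ 149.75000.
(This is only a lower bound; the true E[α(G)] may be larger.)

E[α(G)] ≥ 599/4 ≈ 149.75000.


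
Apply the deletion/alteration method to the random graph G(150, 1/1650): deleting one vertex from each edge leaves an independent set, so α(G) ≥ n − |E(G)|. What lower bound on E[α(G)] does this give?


E[|E(G)|] = C(150, 2)·p = 11175 · (1/1650) = 149/22.
E[α(G)] ≥ n − E[|E(G)|] = 150 − 149/22 = 3151/22.
Numerically: ≈ 143.22727.
(This is only a lower bound; the true E[α(G)] may be larger.)

E[α(G)] ≥ 3151/22 ≈ 143.22727.


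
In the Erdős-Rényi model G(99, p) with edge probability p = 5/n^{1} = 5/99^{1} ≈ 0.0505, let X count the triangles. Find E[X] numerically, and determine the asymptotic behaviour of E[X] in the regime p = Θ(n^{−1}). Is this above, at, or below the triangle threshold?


Number of potential triangles: C(99, 3) = 156849.
Each occurs with probability p³ ≈ (0.0505)³ ≈ 1.28826e-04.
By linearity: E[X] = C(99, 3)·p³ ≈ 156849 · 1.28826e-04 ≈ 20.206.
Here α = 1, so p = 5/n is exactly at the triangle threshold p ~ 1/n. Asymptotically E[X] → c³/6 = 5³/6 = 125/6 ≈ 20.833, a bounded constant. In this regime the triangle count is asymptotically Poisson(c³/6).

E[X] ≈ 20.206; in regime p = Θ(1/n^{1}) E[X] stays bounded (at the triangle threshold p ~ 1/n).
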